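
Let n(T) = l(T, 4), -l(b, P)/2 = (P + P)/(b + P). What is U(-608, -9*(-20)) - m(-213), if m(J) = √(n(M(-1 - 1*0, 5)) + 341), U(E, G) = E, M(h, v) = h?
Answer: -608 - √3021/3 ≈ -626.32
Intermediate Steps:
l(b, P) = -4*P/(P + b) (l(b, P) = -2*(P + P)/(b + P) = -2*2*P/(P + b) = -4*P/(P + b))
n(T) = -16/(4 + T) (n(T) = -4*4/(4 + T) = -16/(4 + T))
m(J) = √3021/3 (m(J) = √(-16/(4 + (-1 - 1*0)) + 341) = √(-16/(4 + (-1 + 0)) + 341) = √(-16/(4 - 1) + 341) = √(-16/3 + 341) = √(1007/3) = √3021/3)
U(-608, -9*(-20)) - m(-213) = -608 - √3021/3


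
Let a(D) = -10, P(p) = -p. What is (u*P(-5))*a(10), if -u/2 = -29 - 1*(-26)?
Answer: -300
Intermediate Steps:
u = 6 (u = -2*(-29 - 1*(-26)) = -2*(-29 + 26) = -2*(-3) = 6)
(u*P(-5))*a(10) = (6*(-1*(-5)))*(-10) = (6*5)*(-10) = 30*(-10) = -300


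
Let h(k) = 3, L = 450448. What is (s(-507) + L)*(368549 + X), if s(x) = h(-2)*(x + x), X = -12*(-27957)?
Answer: 314988588398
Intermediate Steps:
X = 335484
s(x) = 6*x (s(x) = 3*(x + x) = 3*(2*x) = 6*x)
(s(-507) + L)*(368549 + X) = (6*(-507) + 450448)*(368549 + 335484) = (-3042 + 450448)*704033 = 447406*704033 = 314988588398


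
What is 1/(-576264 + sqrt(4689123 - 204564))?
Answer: -192088/110691904379 - sqrt(4484559)/332075713137 ≈ -1.7417e-6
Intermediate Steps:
1/(-576264 + sqrt(4689123 - 204564)) = 1/(-576264 + sqrt(4484559))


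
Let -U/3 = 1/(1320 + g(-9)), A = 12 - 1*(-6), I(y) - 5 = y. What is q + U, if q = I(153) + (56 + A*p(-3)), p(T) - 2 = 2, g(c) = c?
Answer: 124981/437 ≈ 286.00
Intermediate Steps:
I(y) = 5 + y
p(T) = 4 (p(T) = 2 + 2 = 4)
A = 18 (A = 12 + 6 = 18)
U = -1/437 (U = -3/(1320 - 9) = -3/1311 = -3*1/1311 = -1/437 ≈ -0.0022883)
q = 286 (q = (5 + 153) + (56 + 18*4) = 158 + (56 + 72) = 158 + 128 = 286)
q + U = 286 - 1/437 = 124981/437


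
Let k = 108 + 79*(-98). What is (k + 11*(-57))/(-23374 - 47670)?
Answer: 8261/71044 ≈ 0.11628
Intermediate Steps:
k = -7634 (k = 108 - 7742 = -7634)
(k + 11*(-57))/(-23374 - 47670) = (-7634 + 11*(-57))/(-23374 - 47670) = (-7634 - 627)/(-71044) = -8261*(-1/71044) = 8261/71044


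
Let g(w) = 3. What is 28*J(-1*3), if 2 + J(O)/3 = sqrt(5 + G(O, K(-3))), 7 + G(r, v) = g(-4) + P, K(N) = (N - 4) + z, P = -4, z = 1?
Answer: -168 + 84*I*sqrt(3) ≈ -168.0 + 145.49*I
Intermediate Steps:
K(N) = -3 + N (K(N) = (N - 4) + 1 = (-4 + N) + 1 = -3 + N)
G(r, v) = -8 (G(r, v) = -7 + (3 - 4) = -7 - 1 = -8)
J(O) = -6 + 3*I*sqrt(3) (J(O) = -6 + 3*sqrt(5 - 8) = -6 + 3*sqrt(-3) = -6 + 3*(I*sqrt(3)) = -6 + 3*I*sqrt(3))
28*J(-1*3) = 28*(-6 + 3*I*sqrt(3)) = -168 + 84*I*sqrt(3)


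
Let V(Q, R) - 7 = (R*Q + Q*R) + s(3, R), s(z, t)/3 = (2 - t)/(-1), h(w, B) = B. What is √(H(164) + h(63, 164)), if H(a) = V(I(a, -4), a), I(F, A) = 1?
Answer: √985 ≈ 31.385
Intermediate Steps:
s(z, t) = -6 + 3*t (s(z, t) = 3*((2 - t)/(-1)) = 3*((2 - t)*(-1)) = 3*(-2 + t) = -6 + 3*t)
V(Q, R) = 1 + 3*R + 2*Q*R (V(Q, R) = 7 + ((R*Q + Q*R) + (-6 + 3*R)) = 7 + ((Q*R + Q*R) + (-6 + 3*R)) = 7 + (2*Q*R + (-6 + 3*R)) = 7 + (-6 + 3*R + 2*Q*R) = 1 + 3*R + 2*Q*R)
H(a) = 1 + 5*a (H(a) = 1 + 3*a + 2*1*a = 1 + 3*a + 2*a = 1 + 5*a)
√(H(164) + h(63, 164)) = √((1 + 5*164) + 164) = √((1 + 820) + 164) = √(821 + 164) = √985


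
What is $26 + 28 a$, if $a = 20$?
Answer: $586$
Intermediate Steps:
$26 + 28 a = 26 + 28 \cdot 20 = 26 + 560 = 586$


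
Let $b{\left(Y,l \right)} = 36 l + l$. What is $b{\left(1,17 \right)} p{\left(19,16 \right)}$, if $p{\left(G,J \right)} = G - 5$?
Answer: $8806$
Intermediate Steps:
$p{\left(G,J \right)} = -5 + G$ ($p{\left(G,J \right)} = G - 5 = -5 + G$)
$b{\left(Y,l \right)} = 37 l$
$b{\left(1,17 \right)} p{\left(19,16 \right)} = 37 \cdot 17 \left(-5 + 19\right) = 629 \cdot 14 = 8806$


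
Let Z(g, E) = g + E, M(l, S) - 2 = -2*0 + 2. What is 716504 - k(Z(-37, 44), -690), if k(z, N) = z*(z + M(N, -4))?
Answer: 716427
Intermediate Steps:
M(l, S) = 4 (M(l, S) = 2 + (-2*0 + 2) = 2 + (0 + 2) = 2 + 2 = 4)
Z(g, E) = E + g
k(z, N) = z*(4 + z) (k(z, N) = z*(z + 4) = z*(4 + z))
716504 - k(Z(-37, 44), -690) = 716504 - (44 - 37)*(4 + (44 - 37)) = 716504 - 7*(4 + 7) = 716504 - 7*11 = 716504 - 1*77 = 716504 - 77 = 716427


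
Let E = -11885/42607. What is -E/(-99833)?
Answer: -11885/4253584631 ≈ -2.7941e-6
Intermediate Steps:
E = -11885/42607 (E = -11885*1/42607 = -11885/42607 ≈ -0.27894)
-E/(-99833) = -(-11885)/(42607*(-99833)) = -(-11885)*(-1)/(42607*99833) = -1*11885/4253584631 = -11885/4253584631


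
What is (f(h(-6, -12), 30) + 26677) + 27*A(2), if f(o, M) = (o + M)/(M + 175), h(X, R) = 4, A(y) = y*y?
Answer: 5490959/205 ≈ 26785.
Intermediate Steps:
A(y) = y**2
f(o, M) = (M + o)/(175 + M)
(f(h(-6, -12), 30) + 26677) + 27*A(2) = ((30 + 4)/(175 + 30) + 26677) + 27*2**2 = (34/205 + 26677) + 27*4 = ((1/205)*34 + 26677) + 108 = (34/205 + 26677) + 108 = 5468819/205 + 108 = 5490959/205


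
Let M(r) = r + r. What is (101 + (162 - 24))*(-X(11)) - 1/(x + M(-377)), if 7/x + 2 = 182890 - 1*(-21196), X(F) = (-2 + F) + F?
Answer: -735542988536/153879329 ≈ -4780.0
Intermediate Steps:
M(r) = 2*r
X(F) = -2 + 2*F
x = 7/204084 (x = 7/(-2 + (182890 - 1*(-21196))) = 7/(-2 + (182890 + 21196)) = 7/(-2 + 204086) = 7/204084 ≈ 3.4300e-5)
(101 + (162 - 24))*(-X(11)) - 1/(x + M(-377)) = (101 + (162 - 24))*(-(-2 + 2*11)) - 1/(7/204084 + 2*(-377)) = (101 + 138)*(-(-2 + 22)) - 1/(7/204084 - 754) = 239*(-1*20) - 1/(-153879329/204084) = 239*(-20) - 1*(-204084/153879329) = -4780 + 204084/153879329 = -735542988536/153879329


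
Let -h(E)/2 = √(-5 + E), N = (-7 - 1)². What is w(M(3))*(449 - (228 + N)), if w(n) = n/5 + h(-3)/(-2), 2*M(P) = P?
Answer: 471/10 + 314*I*√2 ≈ 47.1 + 444.06*I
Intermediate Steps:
M(P) = P/2
N = 64 (N = (-8)² = 64)
h(E) = -2*√(-5 + E)
w(n) = n/5 + 2*I*√2 (w(n) = n/5 - 2*√(-5 - 3)/(-2) = n*(⅕) - 4*I*√2*(-½) = n/5 - 4*I*√2*(-½) = n/5 + 2*I*√2)
w(M(3))*(449 - (228 + N)) = (((½)*3)/5 + 2*I*√2)*(449 - (228 + 64)) = ((⅕)*(3/2) + 2*I*√2)*(449 - 1*292) = (3/10 + 2*I*√2)*(449 - 292) = (3/10 + 2*I*√2)*157 = 471/10 + 314*I*√2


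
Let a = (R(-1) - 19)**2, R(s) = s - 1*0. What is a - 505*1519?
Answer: -766695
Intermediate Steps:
R(s) = s (R(s) = s + 0 = s)
a = 400 (a = (-1 - 19)**2 = (-20)**2 = 400)
a - 505*1519 = 400 - 505*1519 = 400 - 767095 = -766695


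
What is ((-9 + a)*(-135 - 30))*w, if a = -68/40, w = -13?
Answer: -45903/2 ≈ -22952.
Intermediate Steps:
a = -17/10 (a = -68*1/40 = -17/10 ≈ -1.7000)
((-9 + a)*(-135 - 30))*w = ((-9 - 17/10)*(-135 - 30))*(-13) = -107/10*(-165)*(-13) = (3531/2)*(-13) = -45903/2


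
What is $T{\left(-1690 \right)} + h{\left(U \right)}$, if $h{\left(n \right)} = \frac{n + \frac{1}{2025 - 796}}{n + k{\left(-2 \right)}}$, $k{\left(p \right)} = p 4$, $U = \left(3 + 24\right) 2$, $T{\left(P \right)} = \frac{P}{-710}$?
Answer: $\frac{14266303}{4013914} \approx 3.5542$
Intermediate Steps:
$T{\left(P \right)} = - \frac{P}{710}$ ($T{\left(P \right)} = P \left(- \frac{1}{710}\right) = - \frac{P}{710}$)
$U = 54$ ($U = 27 \cdot 2 = 54$)
$k{\left(p \right)} = 4 p$
$h{\left(n \right)} = \frac{\frac{1}{1229} + n}{-8 + n}$ ($h{\left(n \right)} = \frac{n + \frac{1}{2025 - 796}}{n + 4 \left(-2\right)} = \frac{n + \frac{1}{1229}}{n - 8} = \frac{n + \frac{1}{1229}}{-8 + n} = \frac{\frac{1}{1229} + n}{-8 + n}$)
$T{\left(-1690 \right)} + h{\left(U \right)} = \left(- \frac{1}{710}\right) \left(-1690\right) + \frac{\frac{1}{1229} + 54}{-8 + 54} = \frac{169}{71} + \frac{1}{46} \cdot \frac{66367}{1229} = \frac{169}{71} + \frac{66367}{56534} = \frac{14266303}{4013914}$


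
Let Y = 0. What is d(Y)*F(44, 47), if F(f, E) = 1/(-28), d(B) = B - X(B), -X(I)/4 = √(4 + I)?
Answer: -2/7 ≈ -0.28571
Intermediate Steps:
X(I) = -4*√(4 + I)
d(B) = B + 4*√(4 + B) (d(B) = B - (-4)*√(4 + B) = B + 4*√(4 + B))
F(f, E) = -1/28
d(Y)*F(44, 47) = (0 + 4*√(4 + 0))*(-1/28) = (0 + 4*√4)*(-1/28) = (0 + 4*2)*(-1/28) = (0 + 8)*(-1/28) = 8*(-1/28) = -2/7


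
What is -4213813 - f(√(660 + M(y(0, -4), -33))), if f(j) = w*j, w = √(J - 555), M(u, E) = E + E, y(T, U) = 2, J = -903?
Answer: -4213813 - 162*I*√33 ≈ -4.2138e+6 - 930.62*I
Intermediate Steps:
M(u, E) = 2*E
w = 27*I*√2 (w = √(-903 - 555) = √(-1458) = 27*I*√2 ≈ 38.184*I)
f(j) = 27*I*j*√2 (f(j) = (27*I*√2)*j = 27*I*j*√2)
-4213813 - f(√(660 + M(y(0, -4), -33))) = -4213813 - 27*I*√(660 + 2*(-33))*√2 = -4213813 - 27*I*√(660 - 66)*√2 = -4213813 - 27*I*√594*√2 = -4213813 - 27*I*3*√66*√2 = -4213813 - 162*I*√33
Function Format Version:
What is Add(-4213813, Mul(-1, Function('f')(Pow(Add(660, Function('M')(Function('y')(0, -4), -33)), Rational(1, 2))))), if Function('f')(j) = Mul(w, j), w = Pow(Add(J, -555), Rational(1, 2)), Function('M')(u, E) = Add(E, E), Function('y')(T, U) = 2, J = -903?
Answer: Add(-4213813, Mul(-162, I, Pow(33, Rational(1, 2)))) ≈ Add(-4.2138e+6, Mul(-930.62, I))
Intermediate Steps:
Function('M')(u, E) = Mul(2, E)
w = Mul(27, I, Pow(2, Rational(1, 2))) (w = Pow(Add(-903, -555), Rational(1, 2)) = Pow(-1458, Rational(1, 2)) = Mul(27, I, Pow(2, Rational(1, 2))) ≈ Mul(38.184, I))
Function('f')(j) = Mul(27, I, j, Pow(2, Rational(1, 2))) (Function('f')(j) = Mul(Mul(27, I, Pow(2, Rational(1, 2))), j) = Mul(27, I, j, Pow(2, Rational(1, 2))))
Add(-4213813, Mul(-1, Function('f')(Pow(Add(660, Function('M')(Function('y')(0, -4), -33)), Rational(1, 2))))) = Add(-4213813, Mul(-1, Mul(27, I, Pow(Add(660, Mul(2, -33)), Rational(1, 2)), Pow(2, Rational(1, 2))))) = Add(-4213813, Mul(-1, Mul(27, I, Pow(Add(660, -66), Rational(1, 2)), Pow(2, Rational(1, 2))))) = Add(-4213813, Mul(-1, Mul(27, I, Pow(594, Rational(1, 2)), Pow(2, Rational(1, 2))))) = Add(-4213813, Mul(-1, Mul(27, I, Mul(3, Pow(66, Rational(1, 2))), Pow(2, Rational(1, 2))))) = Add(-4213813, Mul(-1, Mul(162, I, Pow(33, Rational(1, 2))))) = Add(-4213813, Mul(-162, I, Pow(33, Rational(1, 2))))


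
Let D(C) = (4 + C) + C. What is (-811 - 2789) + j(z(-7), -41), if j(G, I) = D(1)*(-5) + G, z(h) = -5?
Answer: -3635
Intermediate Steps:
D(C) = 4 + 2*C
j(G, I) = -30 + G (j(G, I) = (4 + 2*1)*(-5) + G = (4 + 2)*(-5) + G = 6*(-5) + G = -30 + G)
(-811 - 2789) + j(z(-7), -41) = (-811 - 2789) + (-30 - 5) = -3600 - 35 = -3635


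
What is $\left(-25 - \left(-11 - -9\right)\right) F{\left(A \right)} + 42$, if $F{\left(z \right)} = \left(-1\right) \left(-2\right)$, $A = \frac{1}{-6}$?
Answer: $-4$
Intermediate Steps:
$A = - \frac{1}{6} \approx -0.16667$
$F{\left(z \right)} = 2$
$\left(-25 - \left(-11 - -9\right)\right) F{\left(A \right)} + 42 = \left(-25 - \left(-11 - -9\right)\right) 2 + 42 = \left(-25 - \left(-11 + 9\right)\right) 2 + 42 = \left(-25 - -2\right) 2 + 42 = \left(-25 + 2\right) 2 + 42 = \left(-23\right) 2 + 42 = -46 + 42 = -4$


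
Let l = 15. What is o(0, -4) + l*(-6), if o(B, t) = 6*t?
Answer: -114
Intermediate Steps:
o(0, -4) + l*(-6) = 6*(-4) + 15*(-6) = -24 - 90 = -114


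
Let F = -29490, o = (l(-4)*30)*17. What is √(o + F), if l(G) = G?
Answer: I*√31530 ≈ 177.57*I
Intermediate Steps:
o = -2040 (o = -4*30*17 = -120*17 = -2040)
√(o + F) = √(-2040 - 29490) = √(-31530) = I*√31530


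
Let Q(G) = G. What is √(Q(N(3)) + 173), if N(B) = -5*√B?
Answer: √(173 - 5*√3) ≈ 12.820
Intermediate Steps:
√(Q(N(3)) + 173) = √(-5*√3 + 173) = √(173 - 5*√3)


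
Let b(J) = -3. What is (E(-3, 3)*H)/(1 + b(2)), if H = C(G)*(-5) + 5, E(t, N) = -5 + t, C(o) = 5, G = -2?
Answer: -80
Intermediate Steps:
H = -20 (H = 5*(-5) + 5 = -25 + 5 = -20)
(E(-3, 3)*H)/(1 + b(2)) = ((-5 - 3)*(-20))/(1 - 3) = -8*(-20)/(-2) = 160*(-½) = -80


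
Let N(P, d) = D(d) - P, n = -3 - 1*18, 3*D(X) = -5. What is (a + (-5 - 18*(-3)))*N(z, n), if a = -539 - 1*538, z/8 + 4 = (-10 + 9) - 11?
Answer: -389612/3 ≈ -1.2987e+5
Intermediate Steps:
D(X) = -5/3 (D(X) = (⅓)*(-5) = -5/3)
n = -21 (n = -3 - 18 = -21)
z = -128 (z = -32 + 8*((-10 + 9) - 11) = -32 + 8*(-1 - 11) = -32 + 8*(-12) = -32 - 96 = -128)
N(P, d) = -5/3 - P
a = -1077 (a = -539 - 538 = -1077)
(a + (-5 - 18*(-3)))*N(z, n) = (-1077 + (-5 - 18*(-3)))*(-5/3 - 1*(-128)) = (-1077 + (-5 + 54))*(-5/3 + 128) = (-1077 + 49)*(379/3) = -1028*379/3 = -389612/3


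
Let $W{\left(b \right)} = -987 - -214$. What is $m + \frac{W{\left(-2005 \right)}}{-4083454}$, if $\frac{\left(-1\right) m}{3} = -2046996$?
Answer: $\frac{25076442013325}{4083454} \approx 6.141 \cdot 10^{6}$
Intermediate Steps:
$m = 6140988$ ($m = \left(-3\right) \left(-2046996\right) = 6140988$)
$W{\left(b \right)} = -773$ ($W{\left(b \right)} = -987 + 214 = -773$)
$m + \frac{W{\left(-2005 \right)}}{-4083454} = 6140988 - \frac{773}{-4083454} = 6140988 - - \frac{773}{4083454} = 6140988 + \frac{773}{4083454} = \frac{25076442013325}{4083454}$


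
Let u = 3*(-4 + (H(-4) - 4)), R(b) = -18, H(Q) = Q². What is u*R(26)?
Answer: -432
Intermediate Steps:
u = 24 (u = 3*(-4 + ((-4)² - 4)) = 3*(-4 + (16 - 4)) = 3*(-4 + 12) = 3*8 = 24)
u*R(26) = 24*(-18) = -432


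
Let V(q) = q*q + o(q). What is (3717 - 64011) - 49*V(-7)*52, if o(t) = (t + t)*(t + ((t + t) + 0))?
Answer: -934258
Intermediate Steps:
o(t) = 6*t² (o(t) = (2*t)*(t + (2*t + 0)) = (2*t)*(t + 2*t) = (2*t)*(3*t) = 6*t²)
V(q) = 7*q² (V(q) = q*q + 6*q² = q² + 6*q² = 7*q²)
(3717 - 64011) - 49*V(-7)*52 = (3717 - 64011) - 343*(-7)²*52 = -60294 - 343*49*52 = -60294 - 49*343*52 = -60294 - 16807*52 = -60294 - 873964 = -934258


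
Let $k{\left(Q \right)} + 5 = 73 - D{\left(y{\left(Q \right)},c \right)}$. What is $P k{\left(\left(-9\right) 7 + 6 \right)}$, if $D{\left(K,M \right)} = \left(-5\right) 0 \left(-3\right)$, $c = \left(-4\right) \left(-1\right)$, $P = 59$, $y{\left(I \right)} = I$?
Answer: $4012$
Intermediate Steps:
$c = 4$
$D{\left(K,M \right)} = 0$ ($D{\left(K,M \right)} = 0 \left(-3\right) = 0$)
$k{\left(Q \right)} = 68$ ($k{\left(Q \right)} = -5 + \left(73 - 0\right) = -5 + \left(73 + 0\right) = -5 + 73 = 68$)
$P k{\left(\left(-9\right) 7 + 6 \right)} = 59 \cdot 68 = 4012$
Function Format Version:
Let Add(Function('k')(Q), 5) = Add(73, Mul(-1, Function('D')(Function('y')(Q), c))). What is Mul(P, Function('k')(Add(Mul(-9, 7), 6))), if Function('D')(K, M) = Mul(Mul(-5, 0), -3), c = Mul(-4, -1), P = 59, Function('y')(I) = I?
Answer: 4012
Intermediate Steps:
c = 4
Function('D')(K, M) = 0 (Function('D')(K, M) = Mul(0, -3) = 0)
Function('k')(Q) = 68 (Function('k')(Q) = Add(-5, Add(73, Mul(-1, 0))) = Add(-5, Add(73, 0)) = Add(-5, 73) = 68)
Mul(P, Function('k')(Add(Mul(-9, 7), 6))) = Mul(59, 68) = 4012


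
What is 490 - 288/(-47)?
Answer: 23318/47 ≈ 496.13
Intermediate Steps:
490 - 288/(-47) = 490 - 288*(-1/47) = 490 + 288/47 = 23318/47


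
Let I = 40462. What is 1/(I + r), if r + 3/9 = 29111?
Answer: 3/208718 ≈ 1.4373e-5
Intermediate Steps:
r = 87332/3 (r = -⅓ + 29111 = 87332/3 ≈ 29111.)
1/(I + r) = 1/(40462 + 87332/3) = 1/(208718/3) = 3/208718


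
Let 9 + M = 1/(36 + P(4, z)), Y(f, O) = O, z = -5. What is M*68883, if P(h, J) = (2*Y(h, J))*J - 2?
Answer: -17335555/28 ≈ -6.1913e+5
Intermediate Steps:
P(h, J) = -2 + 2*J**2 (P(h, J) = (2*J)*J - 2 = 2*J**2 - 2 = -2 + 2*J**2)
M = -755/84 (M = -9 + 1/(36 + (-2 + 2*(-5)**2)) = -9 + 1/(36 + (-2 + 2*25)) = -9 + 1/(36 + (-2 + 50)) = -9 + 1/(36 + 48) = -9 + 1/84 = -755/84 ≈ -8.9881)
M*68883 = -755/84*68883 = -17335555/28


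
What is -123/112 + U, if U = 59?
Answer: 6485/112 ≈ 57.902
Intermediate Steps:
-123/112 + U = -123/112 + 59 = 6485/112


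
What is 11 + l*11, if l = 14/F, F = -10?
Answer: -22/5 ≈ -4.4000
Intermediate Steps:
l = -7/5 (l = 14/(-10) = 14*(-1/10) = -7/5 ≈ -1.4000)
11 + l*11 = 11 - 7/5*11 = 11 - 77/5 = -22/5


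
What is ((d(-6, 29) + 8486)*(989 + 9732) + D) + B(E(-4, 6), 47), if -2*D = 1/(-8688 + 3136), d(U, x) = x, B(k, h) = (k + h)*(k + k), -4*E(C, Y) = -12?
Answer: 1013679884961/11104 ≈ 9.1290e+7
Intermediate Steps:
E(C, Y) = 3 (E(C, Y) = -¼*(-12) = 3)
B(k, h) = 2*k*(h + k) (B(k, h) = (h + k)*(2*k) = 2*k*(h + k))
D = 1/11104 (D = -1/(2*(-8688 + 3136)) = -½/(-5552) = -½*(-1/5552) = 1/11104 ≈ 9.0058e-5)
((d(-6, 29) + 8486)*(989 + 9732) + D) + B(E(-4, 6), 47) = ((29 + 8486)*(989 + 9732) + 1/11104) + 2*3*(47 + 3) = (8515*10721 + 1/11104) + 2*3*50 = (91289315 + 1/11104) + 300 = 1013676553761/11104 + 300 = 1013679884961/11104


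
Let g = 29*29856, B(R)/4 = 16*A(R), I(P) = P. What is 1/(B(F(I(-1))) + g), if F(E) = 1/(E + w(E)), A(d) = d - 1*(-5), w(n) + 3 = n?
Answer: 5/4330656 ≈ 1.1546e-6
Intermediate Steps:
w(n) = -3 + n
A(d) = 5 + d (A(d) = d + 5 = 5 + d)
F(E) = 1/(-3 + 2*E) (F(E) = 1/(E + (-3 + E)) = 1/(-3 + 2*E))
B(R) = 320 + 64*R (B(R) = 4*(16*(5 + R)) = 4*(80 + 16*R) = 320 + 64*R)
g = 865824
1/(B(F(I(-1))) + g) = 1/((320 + 64/(-3 + 2*(-1))) + 865824) = 1/((320 + 64/(-3 - 2)) + 865824) = 1/((320 + 64/(-5)) + 865824) = 1/((320 + 64*(-1/5)) + 865824) = 1/((320 - 64/5) + 865824) = 1/(1536/5 + 865824) = 1/(4330656/5) = 5/4330656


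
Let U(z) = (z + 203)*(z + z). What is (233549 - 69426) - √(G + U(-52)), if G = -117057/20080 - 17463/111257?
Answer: 164123 - I*√4900472273190537215015/558510140 ≈ 1.6412e+5 - 125.34*I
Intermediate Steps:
U(z) = 2*z*(203 + z) (U(z) = (203 + z)*(2*z) = 2*z*(203 + z))
G = -13374067689/2234040560 (G = -117057*1/20080 - 17463*1/111257 = -117057/20080 - 17463/111257 = -13374067689/2234040560 ≈ -5.9865)
(233549 - 69426) - √(G + U(-52)) = (233549 - 69426) - √(-13374067689/2234040560 + 2*(-52)*(203 - 52)) = 164123 - √(-13374067689/2234040560 + 2*(-52)*151) = 164123 - √(-13374067689/2234040560 - 15704) = 164123 - √(-35096747021929/2234040560) = 164123 - I*√4900472273190537215015/558510140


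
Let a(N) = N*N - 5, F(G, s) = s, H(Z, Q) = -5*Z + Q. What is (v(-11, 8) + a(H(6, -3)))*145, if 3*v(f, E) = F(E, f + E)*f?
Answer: 158775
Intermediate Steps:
H(Z, Q) = Q - 5*Z
v(f, E) = f*(E + f)/3 (v(f, E) = ((f + E)*f)/3 = ((E + f)*f)/3 = (f*(E + f))/3 = f*(E + f)/3)
a(N) = -5 + N**2 (a(N) = N**2 - 5 = -5 + N**2)
(v(-11, 8) + a(H(6, -3)))*145 = ((1/3)*(-11)*(8 - 11) + (-5 + (-3 - 5*6)**2))*145 = ((1/3)*(-11)*(-3) + (-5 + (-3 - 30)**2))*145 = (11 + (-5 + (-33)**2))*145 = (11 + (-5 + 1089))*145 = (11 + 1084)*145 = 1095*145 = 158775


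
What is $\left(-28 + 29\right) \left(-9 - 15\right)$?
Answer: $-24$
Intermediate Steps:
$\left(-28 + 29\right) \left(-9 - 15\right) = 1 \left(-9 - 15\right) = 1 \left(-24\right) = -24$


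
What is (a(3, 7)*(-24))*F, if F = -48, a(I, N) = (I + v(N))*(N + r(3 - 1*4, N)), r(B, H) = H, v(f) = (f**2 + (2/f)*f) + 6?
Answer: 967680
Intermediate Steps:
v(f) = 8 + f**2 (v(f) = (f**2 + 2) + 6 = (2 + f**2) + 6 = 8 + f**2)
a(I, N) = 2*N*(8 + I + N**2) (a(I, N) = (I + (8 + N**2))*(N + N) = (8 + I + N**2)*(2*N) = 2*N*(8 + I + N**2))
(a(3, 7)*(-24))*F = ((2*7*(8 + 3 + 7**2))*(-24))*(-48) = ((2*7*(8 + 3 + 49))*(-24))*(-48) = ((2*7*60)*(-24))*(-48) = (840*(-24))*(-48) = -20160*(-48) = 967680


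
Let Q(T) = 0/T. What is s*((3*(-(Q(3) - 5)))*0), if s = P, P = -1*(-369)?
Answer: 0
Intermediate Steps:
Q(T) = 0
P = 369
s = 369
s*((3*(-(Q(3) - 5)))*0) = 369*((3*(-(0 - 5)))*0) = 369*((3*(-1*(-5)))*0) = 369*((3*5)*0) = 369*(15*0) = 369*0 = 0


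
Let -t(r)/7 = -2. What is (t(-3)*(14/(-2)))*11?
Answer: -1078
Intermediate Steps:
t(r) = 14 (t(r) = -7*(-2) = 14)
(t(-3)*(14/(-2)))*11 = (14*(14/(-2)))*11 = (14*(14*(-1/2)))*11 = (14*(-7))*11 = -98*11 = -1078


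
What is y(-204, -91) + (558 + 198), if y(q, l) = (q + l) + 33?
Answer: 494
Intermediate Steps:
y(q, l) = 33 + l + q (y(q, l) = (l + q) + 33 = 33 + l + q)
y(-204, -91) + (558 + 198) = (33 - 91 - 204) + (558 + 198) = -262 + 756 = 494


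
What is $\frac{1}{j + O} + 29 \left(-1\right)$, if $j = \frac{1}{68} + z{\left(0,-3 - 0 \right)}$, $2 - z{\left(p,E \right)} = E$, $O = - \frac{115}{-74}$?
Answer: $- \frac{476767}{16527} \approx -28.848$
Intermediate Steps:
$O = \frac{115}{74}$ ($O = \left(-115\right) \left(- \frac{1}{74}\right) = \frac{115}{74} \approx 1.5541$)
$z{\left(p,E \right)} = 2 - E$
$j = \frac{341}{68}$ ($j = \frac{1}{68} + \left(2 - \left(-3 - 0\right)\right) = \frac{1}{68} + \left(2 - \left(-3 + 0\right)\right) = \frac{1}{68} + \left(2 - -3\right) = \frac{1}{68} + \left(2 + 3\right) = \frac{1}{68} + 5 = \frac{341}{68} \approx 5.0147$)
$\frac{1}{j + O} + 29 \left(-1\right) = \frac{1}{\frac{341}{68} + \frac{115}{74}} + 29 \left(-1\right) = \frac{1}{\frac{16527}{2516}} - 29 = \frac{2516}{16527} - 29 = - \frac{476767}{16527}$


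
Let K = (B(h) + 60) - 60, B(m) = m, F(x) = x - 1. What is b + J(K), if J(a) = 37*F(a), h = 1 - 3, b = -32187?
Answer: -32298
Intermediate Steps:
F(x) = -1 + x
h = -2
K = -2 (K = (-2 + 60) - 60 = 58 - 60 = -2)
J(a) = -37 + 37*a (J(a) = 37*(-1 + a) = -37 + 37*a)
b + J(K) = -32187 + (-37 + 37*(-2)) = -32187 + (-37 - 74) = -32187 - 111 = -32298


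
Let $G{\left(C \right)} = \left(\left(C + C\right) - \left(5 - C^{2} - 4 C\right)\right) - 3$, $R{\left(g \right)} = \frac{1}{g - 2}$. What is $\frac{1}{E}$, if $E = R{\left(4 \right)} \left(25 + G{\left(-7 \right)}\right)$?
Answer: $\frac{1}{12} \approx 0.083333$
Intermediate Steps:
$R{\left(g \right)} = \frac{1}{-2 + g}$
$G{\left(C \right)} = -8 + C^{2} + 6 C$ ($G{\left(C \right)} = \left(2 C + \left(-5 + C^{2} + 4 C\right)\right) - 3 = \left(-5 + C^{2} + 6 C\right) - 3 = -8 + C^{2} + 6 C$)
$E = 12$ ($E = \frac{25 + \left(-8 + \left(-7\right)^{2} + 6 \left(-7\right)\right)}{-2 + 4} = \frac{25 - 1}{2} = \frac{1}{2} \cdot 24 = 12$)
$\frac{1}{E} = \frac{1}{12}$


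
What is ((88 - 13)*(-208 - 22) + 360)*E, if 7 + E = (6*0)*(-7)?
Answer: 118230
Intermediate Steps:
E = -7 (E = -7 + (6*0)*(-7) = -7 + 0*(-7) = -7 + 0 = -7)
((88 - 13)*(-208 - 22) + 360)*E = ((88 - 13)*(-208 - 22) + 360)*(-7) = (75*(-230) + 360)*(-7) = (-17250 + 360)*(-7) = -16890*(-7) = 118230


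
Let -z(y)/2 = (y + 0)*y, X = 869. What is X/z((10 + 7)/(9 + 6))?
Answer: -195525/578 ≈ -338.28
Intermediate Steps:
z(y) = -2*y² (z(y) = -2*(y + 0)*y = -2*y*y = -2*y²)
X/z((10 + 7)/(9 + 6)) = 869/((-2*(10 + 7)²/(9 + 6)²)) = 869/((-2*(17/15)²)) = 869/((-2*289/225)) = 869/(-578/225) = 869*(-225/578) = -195525/578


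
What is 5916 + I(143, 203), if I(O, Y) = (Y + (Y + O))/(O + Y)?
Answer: 2047485/346 ≈ 5917.6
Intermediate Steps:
I(O, Y) = (O + 2*Y)/(O + Y) (I(O, Y) = (Y + (O + Y))/(O + Y) = (O + 2*Y)/(O + Y))
5916 + I(143, 203) = 5916 + (143 + 2*203)/(143 + 203) = 5916 + (143 + 406)/346 = 5916 + (1/346)*549 = 5916 + 549/346 = 2047485/346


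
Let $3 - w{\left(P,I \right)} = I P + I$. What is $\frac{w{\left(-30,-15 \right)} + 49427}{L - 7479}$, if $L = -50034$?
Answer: $- \frac{48995}{57513} \approx -0.85189$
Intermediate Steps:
$w{\left(P,I \right)} = 3 - I - I P$ ($w{\left(P,I \right)} = 3 - \left(I P + I\right) = 3 - \left(I + I P\right) = 3 - I - I P$)
$\frac{w{\left(-30,-15 \right)} + 49427}{L - 7479} = \frac{\left(3 - -15 - \left(-15\right) \left(-30\right)\right) + 49427}{-50034 - 7479} = \frac{\left(3 + 15 - 450\right) + 49427}{-57513} = \left(-432 + 49427\right) \left(- \frac{1}{57513}\right) = 48995 \left(- \frac{1}{57513}\right) = - \frac{48995}{57513}$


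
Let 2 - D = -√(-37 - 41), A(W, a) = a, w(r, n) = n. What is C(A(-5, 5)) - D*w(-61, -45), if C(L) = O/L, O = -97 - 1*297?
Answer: 56/5 + 45*I*√78 ≈ 11.2 + 397.43*I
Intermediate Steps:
O = -394 (O = -97 - 297 = -394)
D = 2 + I*√78 (D = 2 - (-1)*√(-37 - 41) = 2 - (-1)*√(-78) = 2 - (-1)*I*√78 = 2 + I*√78 ≈ 2.0 + 8.8318*I)
C(L) = -394/L
C(A(-5, 5)) - D*w(-61, -45) = -394/5 - (2 + I*√78)*(-45) = -394*⅕ - (-90 - 45*I*√78) = -394/5 + (90 + 45*I*√78) = 56/5 + 45*I*√78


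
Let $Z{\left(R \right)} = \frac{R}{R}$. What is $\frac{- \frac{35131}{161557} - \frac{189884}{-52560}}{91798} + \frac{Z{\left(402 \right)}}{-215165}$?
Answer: $\frac{14273263371317}{441369569508686280} \approx 3.2339 \cdot 10^{-5}$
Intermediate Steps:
$Z{\left(R \right)} = 1$
$\frac{- \frac{35131}{161557} - \frac{189884}{-52560}}{91798} + \frac{Z{\left(402 \right)}}{-215165} = \frac{- \frac{35131}{161557} - \frac{189884}{-52560}}{91798} + 1 \frac{1}{-215165} = \left(\left(-35131\right) \frac{1}{161557} - - \frac{47471}{13140}\right) \frac{1}{91798} + 1 \left(- \frac{1}{215165}\right) = \left(- \frac{1849}{8503} + \frac{47471}{13140}\right) \frac{1}{91798} - \frac{1}{215165} = \frac{379350053}{111729420} \cdot \frac{1}{91798} - \frac{1}{215165} = \frac{379350053}{10256537297160} - \frac{1}{215165} = \frac{14273263371317}{441369569508686280}$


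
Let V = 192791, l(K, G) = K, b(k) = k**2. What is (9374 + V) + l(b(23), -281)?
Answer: 202694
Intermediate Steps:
(9374 + V) + l(b(23), -281) = (9374 + 192791) + 23**2 = 202165 + 529 = 202694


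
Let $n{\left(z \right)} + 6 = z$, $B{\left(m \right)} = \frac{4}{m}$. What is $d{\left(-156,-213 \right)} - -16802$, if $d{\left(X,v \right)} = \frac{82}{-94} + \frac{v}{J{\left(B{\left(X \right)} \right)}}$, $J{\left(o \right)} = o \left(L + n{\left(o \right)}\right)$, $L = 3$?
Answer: $\frac{77952323}{5546} \approx 14056.0$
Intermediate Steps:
$n{\left(z \right)} = -6 + z$
$J{\left(o \right)} = o \left(-3 + o\right)$ ($J{\left(o \right)} = o \left(3 + \left(-6 + o\right)\right) = o \left(-3 + o\right)$)
$d{\left(X,v \right)} = - \frac{41}{47} + \frac{X v}{4 \left(-3 + \frac{4}{X}\right)}$ ($d{\left(X,v \right)} = \frac{82}{-94} + \frac{v}{\frac{4}{X} \left(-3 + \frac{4}{X}\right)} = 82 \left(- \frac{1}{94}\right) + \frac{v}{4 \frac{1}{X} \left(-3 + \frac{4}{X}\right)} = - \frac{41}{47} + v \frac{X}{4 \left(-3 + \frac{4}{X}\right)} = - \frac{41}{47} + \frac{X v}{4 \left(-3 + \frac{4}{X}\right)}$)
$d{\left(-156,-213 \right)} - -16802 = \frac{656 - -76752 - - 10011 \left(-156\right)^{2}}{188 \left(-4 + 3 \left(-156\right)\right)} - -16802 = \frac{656 + 76752 - \left(-10011\right) 24336}{188 \left(-4 - 468\right)} + 16802 = \frac{656 + 76752 + 243627696}{188 \left(-472\right)} + 16802 = \frac{1}{188} \left(- \frac{1}{472}\right) 243705104 + 16802 = - \frac{15231569}{5546} + 16802 = \frac{77952323}{5546}$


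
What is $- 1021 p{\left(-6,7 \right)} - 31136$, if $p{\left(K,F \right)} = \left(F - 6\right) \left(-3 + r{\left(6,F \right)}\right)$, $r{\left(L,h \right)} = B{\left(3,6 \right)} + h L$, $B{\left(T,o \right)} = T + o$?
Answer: $-80144$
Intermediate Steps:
$r{\left(L,h \right)} = 9 + L h$ ($r{\left(L,h \right)} = \left(3 + 6\right) + h L = 9 + L h$)
$p{\left(K,F \right)} = \left(-6 + F\right) \left(6 + 6 F\right)$ ($p{\left(K,F \right)} = \left(F - 6\right) \left(-3 + \left(9 + 6 F\right)\right) = \left(F - 6\right) \left(6 + 6 F\right) = \left(-6 + F\right) \left(6 + 6 F\right)$)
$- 1021 p{\left(-6,7 \right)} - 31136 = - 1021 \left(-36 - 210 + 6 \cdot 7^{2}\right) - 31136 = - 1021 \left(-36 - 210 + 6 \cdot 49\right) - 31136 = - 1021 \left(-36 - 210 + 294\right) - 31136 = \left(-1021\right) 48 - 31136 = -49008 - 31136 = -80144$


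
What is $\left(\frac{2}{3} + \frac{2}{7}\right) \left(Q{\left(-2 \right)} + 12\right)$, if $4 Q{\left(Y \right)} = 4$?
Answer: $\frac{260}{21} \approx 12.381$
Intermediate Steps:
$Q{\left(Y \right)} = 1$ ($Q{\left(Y \right)} = \frac{1}{4} \cdot 4 = 1$)
$\left(\frac{2}{3} + \frac{2}{7}\right) \left(Q{\left(-2 \right)} + 12\right) = \left(\frac{2}{3} + \frac{2}{7}\right) \left(1 + 12\right) = \left(2 \cdot \frac{1}{3} + 2 \cdot \frac{1}{7}\right) 13 = \left(\frac{2}{3} + \frac{2}{7}\right) 13 = \frac{20}{21} \cdot 13 = \frac{260}{21}$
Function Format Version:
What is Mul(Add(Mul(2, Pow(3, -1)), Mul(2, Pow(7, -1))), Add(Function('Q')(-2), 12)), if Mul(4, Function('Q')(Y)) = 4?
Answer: Rational(260, 21) ≈ 12.381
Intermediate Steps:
Function('Q')(Y) = 1 (Function('Q')(Y) = Mul(Rational(1, 4), 4) = 1)
Mul(Add(Mul(2, Pow(3, -1)), Mul(2, Pow(7, -1))), Add(Function('Q')(-2), 12)) = Mul(Add(Mul(2, Pow(3, -1)), Mul(2, Pow(7, -1))), Add(1, 12)) = Mul(Add(Mul(2, Rational(1, 3)), Mul(2, Rational(1, 7))), 13) = Mul(Add(Rational(2, 3), Rational(2, 7)), 13) = Mul(Rational(20, 21), 13) = Rational(260, 21)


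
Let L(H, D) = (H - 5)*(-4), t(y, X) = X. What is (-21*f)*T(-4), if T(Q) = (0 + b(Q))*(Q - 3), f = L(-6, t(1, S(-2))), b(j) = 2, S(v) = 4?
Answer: 12936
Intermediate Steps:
L(H, D) = 20 - 4*H (L(H, D) = (-5 + H)*(-4) = 20 - 4*H)
f = 44 (f = 20 - 4*(-6) = 20 + 24 = 44)
T(Q) = -6 + 2*Q (T(Q) = (0 + 2)*(Q - 3) = 2*(-3 + Q) = -6 + 2*Q)
(-21*f)*T(-4) = (-21*44)*(-6 + 2*(-4)) = -924*(-6 - 8) = -924*(-14) = 12936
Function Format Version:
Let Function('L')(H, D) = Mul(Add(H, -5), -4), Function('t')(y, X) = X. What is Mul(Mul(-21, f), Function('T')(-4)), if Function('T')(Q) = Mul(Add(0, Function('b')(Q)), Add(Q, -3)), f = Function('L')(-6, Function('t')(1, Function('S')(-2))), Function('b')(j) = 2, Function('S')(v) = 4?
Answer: 12936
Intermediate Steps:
Function('L')(H, D) = Add(20, Mul(-4, H)) (Function('L')(H, D) = Mul(Add(-5, H), -4) = Add(20, Mul(-4, H)))
f = 44 (f = Add(20, Mul(-4, -6)) = Add(20, 24) = 44)
Function('T')(Q) = Add(-6, Mul(2, Q)) (Function('T')(Q) = Mul(Add(0, 2), Add(Q, -3)) = Mul(2, Add(-3, Q)) = Add(-6, Mul(2, Q)))
Mul(Mul(-21, f), Function('T')(-4)) = Mul(Mul(-21, 44), Add(-6, Mul(2, -4))) = Mul(-924, Add(-6, -8)) = Mul(-924, -14) = 12936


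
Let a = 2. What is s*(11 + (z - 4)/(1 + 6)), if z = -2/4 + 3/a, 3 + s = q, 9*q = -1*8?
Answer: -370/9 ≈ -41.111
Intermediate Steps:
q = -8/9 (q = (-1*8)/9 = (⅑)*(-8) = -8/9 ≈ -0.88889)
s = -35/9 (s = -3 - 8/9 = -35/9 ≈ -3.8889)
z = 1 (z = -2/4 + 3/2 = -2*¼ + 3*(½) = -½ + 3/2 = 1)
s*(11 + (z - 4)/(1 + 6)) = -35*(11 + (1 - 4)/(1 + 6))/9 = -35*(11 - 3/7)/9 = -35/9*74/7 = -370/9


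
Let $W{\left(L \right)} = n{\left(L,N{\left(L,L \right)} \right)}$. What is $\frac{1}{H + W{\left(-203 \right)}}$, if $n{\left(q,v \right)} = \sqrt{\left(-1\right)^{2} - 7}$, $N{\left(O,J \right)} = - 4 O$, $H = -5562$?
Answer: $- \frac{927}{5155975} - \frac{i \sqrt{6}}{30935850} \approx -0.00017979 - 7.918 \cdot 10^{-8} i$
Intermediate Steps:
$n{\left(q,v \right)} = i \sqrt{6}$ ($n{\left(q,v \right)} = \sqrt{1 - 7} = \sqrt{-6} = i \sqrt{6}$)
$W{\left(L \right)} = i \sqrt{6}$
$\frac{1}{H + W{\left(-203 \right)}} = \frac{1}{-5562 + i \sqrt{6}}$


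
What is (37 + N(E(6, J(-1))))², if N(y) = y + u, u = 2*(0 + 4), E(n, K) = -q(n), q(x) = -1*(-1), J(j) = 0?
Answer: 1936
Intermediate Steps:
q(x) = 1
E(n, K) = -1 (E(n, K) = -1*1 = -1)
u = 8 (u = 2*4 = 8)
N(y) = 8 + y (N(y) = y + 8 = 8 + y)
(37 + N(E(6, J(-1))))² = (37 + (8 - 1))² = (37 + 7)² = 44² = 1936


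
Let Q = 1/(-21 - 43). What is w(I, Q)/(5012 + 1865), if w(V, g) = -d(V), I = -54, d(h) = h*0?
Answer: 0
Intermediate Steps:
Q = -1/64 (Q = 1/(-64) = -1/64 ≈ -0.015625)
d(h) = 0
w(V, g) = 0 (w(V, g) = -1*0 = 0)
w(I, Q)/(5012 + 1865) = 0/(5012 + 1865) = 0/6877 = 0*(1/6877) = 0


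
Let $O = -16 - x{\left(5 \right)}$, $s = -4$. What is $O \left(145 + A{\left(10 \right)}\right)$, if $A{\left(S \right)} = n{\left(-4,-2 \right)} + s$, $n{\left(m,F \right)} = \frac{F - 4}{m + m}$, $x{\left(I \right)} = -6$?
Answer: $- \frac{2835}{2} \approx -1417.5$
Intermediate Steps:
$n{\left(m,F \right)} = \frac{-4 + F}{2 m}$
$O = -10$ ($O = -16 - -6 = -16 + 6 = -10$)
$A{\left(S \right)} = - \frac{13}{4}$ ($A{\left(S \right)} = \frac{-4 - 2}{2 \left(-4\right)} - 4 = \frac{1}{2} \left(- \frac{1}{4}\right) \left(-6\right) - 4 = \frac{3}{4} - 4 = - \frac{13}{4}$)
$O \left(145 + A{\left(10 \right)}\right) = - 10 \left(145 - \frac{13}{4}\right) = \left(-10\right) \frac{567}{4} = - \frac{2835}{2}$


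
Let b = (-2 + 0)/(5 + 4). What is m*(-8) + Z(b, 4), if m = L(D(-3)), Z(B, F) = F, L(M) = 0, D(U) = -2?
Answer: 4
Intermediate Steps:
b = -2/9 ≈ -0.22222
m = 0
m*(-8) + Z(b, 4) = 0*(-8) + 4 = 0 + 4 = 4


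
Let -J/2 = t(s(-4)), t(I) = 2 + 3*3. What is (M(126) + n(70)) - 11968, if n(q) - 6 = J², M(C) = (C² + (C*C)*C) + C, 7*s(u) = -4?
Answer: 2004900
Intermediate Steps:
s(u) = -4/7 (s(u) = (⅐)*(-4) = -4/7)
M(C) = C + C² + C³ (M(C) = (C² + C²*C) + C = (C² + C³) + C = C + C² + C³)
t(I) = 11 (t(I) = 2 + 9 = 11)
J = -22 (J = -2*11 = -22)
n(q) = 490 (n(q) = 6 + (-22)² = 6 + 484 = 490)
(M(126) + n(70)) - 11968 = (126*(1 + 126 + 126²) + 490) - 11968 = (126*(1 + 126 + 15876) + 490) - 11968 = (126*16003 + 490) - 11968 = (2016378 + 490) - 11968 = 2016868 - 11968 = 2004900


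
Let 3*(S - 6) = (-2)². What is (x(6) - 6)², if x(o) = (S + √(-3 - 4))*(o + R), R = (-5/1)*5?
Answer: 167353/9 + 16568*I*√7/3 ≈ 18595.0 + 14612.0*I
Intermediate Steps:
R = -25 (R = (1*(-5))*5 = -5*5 = -25)
S = 22/3 (S = 6 + (⅓)*(-2)² = 6 + (⅓)*4 = 6 + 4/3 = 22/3 ≈ 7.3333)
x(o) = (-25 + o)*(22/3 + I*√7) (x(o) = (22/3 + √(-3 - 4))*(o - 25) = (22/3 + √(-7))*(-25 + o) = (22/3 + I*√7)*(-25 + o) = (-25 + o)*(22/3 + I*√7))
(x(6) - 6)² = ((-550/3 + (22/3)*6 - 25*I*√7 + I*6*√7) - 6)² = ((-550/3 + 44 - 25*I*√7 + 6*I*√7) - 6)² = ((-418/3 - 19*I*√7) - 6)² = (-436/3 - 19*I*√7)²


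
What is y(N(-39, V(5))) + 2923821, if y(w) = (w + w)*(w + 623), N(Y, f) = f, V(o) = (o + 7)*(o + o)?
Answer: 3102141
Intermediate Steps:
V(o) = 2*o*(7 + o) (V(o) = (7 + o)*(2*o) = 2*o*(7 + o))
y(w) = 2*w*(623 + w) (y(w) = (2*w)*(623 + w) = 2*w*(623 + w))
y(N(-39, V(5))) + 2923821 = 2*(2*5*(7 + 5))*(623 + 2*5*(7 + 5)) + 2923821 = 2*(2*5*12)*(623 + 2*5*12) + 2923821 = 2*120*(623 + 120) + 2923821 = 2*120*743 + 2923821 = 178320 + 2923821 = 3102141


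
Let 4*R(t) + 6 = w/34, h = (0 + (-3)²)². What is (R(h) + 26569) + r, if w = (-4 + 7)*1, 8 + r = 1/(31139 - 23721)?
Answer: 13397260423/504424 ≈ 26560.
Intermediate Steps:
h = 81 (h = (0 + 9)² = 9² = 81)
r = -59343/7418 (r = -8 + 1/(31139 - 23721) = -8 + 1/7418 = -59343/7418 ≈ -7.9999)
w = 3 (w = 3*1 = 3)
R(t) = -201/136 (R(t) = -3/2 + (3/34)/4 = -3/2 + (3*(1/34))/4 = -3/2 + (¼)*(3/34) = -3/2 + 3/136 = -201/136)
(R(h) + 26569) + r = (-201/136 + 26569) - 59343/7418 = 3613183/136 - 59343/7418 = 13397260423/504424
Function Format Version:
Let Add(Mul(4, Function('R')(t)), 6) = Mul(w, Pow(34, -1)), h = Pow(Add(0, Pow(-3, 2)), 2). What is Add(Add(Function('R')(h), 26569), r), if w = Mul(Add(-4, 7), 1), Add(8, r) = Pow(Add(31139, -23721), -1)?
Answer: Rational(13397260423, 504424) ≈ 26560.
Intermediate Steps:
h = 81 (h = Pow(Add(0, 9), 2) = Pow(9, 2) = 81)
r = Rational(-59343, 7418) (r = Add(-8, Pow(Add(31139, -23721), -1)) = Add(-8, Pow(7418, -1)) = Add(-8, Rational(1, 7418)) = Rational(-59343, 7418) ≈ -7.9999)
w = 3 (w = Mul(3, 1) = 3)
Function('R')(t) = Rational(-201, 136) (Function('R')(t) = Add(Rational(-3, 2), Mul(Rational(1, 4), Mul(3, Pow(34, -1)))) = Add(Rational(-3, 2), Mul(Rational(1, 4), Mul(3, Rational(1, 34)))) = Add(Rational(-3, 2), Mul(Rational(1, 4), Rational(3, 34))) = Add(Rational(-3, 2), Rational(3, 136)) = Rational(-201, 136))
Add(Add(Function('R')(h), 26569), r) = Add(Add(Rational(-201, 136), 26569), Rational(-59343, 7418)) = Add(Rational(3613183, 136), Rational(-59343, 7418)) = Rational(13397260423, 504424)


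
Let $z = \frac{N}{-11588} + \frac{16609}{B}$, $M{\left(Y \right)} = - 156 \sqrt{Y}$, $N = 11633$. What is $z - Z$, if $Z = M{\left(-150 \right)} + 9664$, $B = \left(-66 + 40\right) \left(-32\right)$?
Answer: $- \frac{23247481247}{2410304} + 780 i \sqrt{6} \approx -9645.0 + 1910.6 i$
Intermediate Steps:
$B = 832$ ($B = \left(-26\right) \left(-32\right) = 832$)
$z = \frac{45696609}{2410304}$ ($z = \frac{11633}{-11588} + \frac{16609}{832} = 11633 \left(- \frac{1}{11588}\right) + 16609 \cdot \frac{1}{832} = - \frac{11633}{11588} + \frac{16609}{832} = \frac{45696609}{2410304} \approx 18.959$)
$Z = 9664 - 780 i \sqrt{6}$ ($Z = - 156 \sqrt{-150} + 9664 = - 156 \cdot 5 i \sqrt{6} + 9664 = - 780 i \sqrt{6} + 9664 = 9664 - 780 i \sqrt{6} \approx 9664.0 - 1910.6 i$)
$z - Z = \frac{45696609}{2410304} - \left(9664 - 780 i \sqrt{6}\right) = - \frac{23247481247}{2410304} + 780 i \sqrt{6}$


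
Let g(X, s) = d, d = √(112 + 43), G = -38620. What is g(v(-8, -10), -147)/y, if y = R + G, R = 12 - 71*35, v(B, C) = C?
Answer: -√155/41093 ≈ -0.00030297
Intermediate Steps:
d = √155 ≈ 12.450
R = -2473 (R = 12 - 2485 = -2473)
g(X, s) = √155
y = -41093 (y = -2473 - 38620 = -41093)
g(v(-8, -10), -147)/y = √155/(-41093) = √155*(-1/41093) = -√155/41093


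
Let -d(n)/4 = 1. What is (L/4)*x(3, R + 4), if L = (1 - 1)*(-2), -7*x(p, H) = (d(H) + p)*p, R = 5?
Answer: 0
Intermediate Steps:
d(n) = -4 (d(n) = -4*1 = -4)
x(p, H) = -p*(-4 + p)/7 (x(p, H) = -(-4 + p)*p/7 = -p*(-4 + p)/7)
L = 0 (L = 0*(-2) = 0)
(L/4)*x(3, R + 4) = (0/4)*((⅐)*3*(4 - 1*3)) = (0*(¼))*((⅐)*3*(4 - 3)) = 0*((⅐)*3*1) = 0*(3/7) = 0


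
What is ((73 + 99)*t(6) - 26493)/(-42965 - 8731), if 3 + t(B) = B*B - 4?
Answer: 21505/51696 ≈ 0.41599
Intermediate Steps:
t(B) = -7 + B**2 (t(B) = -3 + (B*B - 4) = -3 + (B**2 - 4) = -3 + (-4 + B**2) = -7 + B**2)
((73 + 99)*t(6) - 26493)/(-42965 - 8731) = ((73 + 99)*(-7 + 6**2) - 26493)/(-42965 - 8731) = (172*(-7 + 36) - 26493)/(-51696) = (172*29 - 26493)*(-1/51696) = (4988 - 26493)*(-1/51696) = -21505*(-1/51696) = 21505/51696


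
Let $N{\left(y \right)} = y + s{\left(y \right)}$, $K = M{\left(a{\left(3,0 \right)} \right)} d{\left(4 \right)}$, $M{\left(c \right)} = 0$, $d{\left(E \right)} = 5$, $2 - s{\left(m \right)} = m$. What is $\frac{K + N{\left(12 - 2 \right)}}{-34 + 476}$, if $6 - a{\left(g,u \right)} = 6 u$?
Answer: $\frac{1}{221} \approx 0.0045249$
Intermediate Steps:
$a{\left(g,u \right)} = 6 - 6 u$
$s{\left(m \right)} = 2 - m$
$K = 0$ ($K = 0 \cdot 5 = 0$)
$N{\left(y \right)} = 2$ ($N{\left(y \right)} = y - \left(-2 + y\right) = 2$)
$\frac{K + N{\left(12 - 2 \right)}}{-34 + 476} = \frac{0 + 2}{-34 + 476} = \frac{2}{442} = 2 \cdot \frac{1}{442} = \frac{1}{221}$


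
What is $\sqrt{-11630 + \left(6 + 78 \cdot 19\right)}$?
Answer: $i \sqrt{10142} \approx 100.71 i$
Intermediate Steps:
$\sqrt{-11630 + \left(6 + 78 \cdot 19\right)} = \sqrt{-11630 + \left(6 + 1482\right)} = \sqrt{-11630 + 1488} = \sqrt{-10142} = i \sqrt{10142}$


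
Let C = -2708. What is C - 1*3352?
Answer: -6060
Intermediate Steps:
C - 1*3352 = -2708 - 1*3352 = -2708 - 3352 = -6060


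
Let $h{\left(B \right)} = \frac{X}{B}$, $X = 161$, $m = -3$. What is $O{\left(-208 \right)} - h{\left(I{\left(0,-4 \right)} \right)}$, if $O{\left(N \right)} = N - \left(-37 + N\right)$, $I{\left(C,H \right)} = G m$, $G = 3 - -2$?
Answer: $\frac{716}{15} \approx 47.733$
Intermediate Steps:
$G = 5$ ($G = 3 + 2 = 5$)
$I{\left(C,H \right)} = -15$ ($I{\left(C,H \right)} = 5 \left(-3\right) = -15$)
$h{\left(B \right)} = \frac{161}{B}$
$O{\left(N \right)} = 37$ ($O{\left(N \right)} = N - \left(-37 + N\right) = 37$)
$O{\left(-208 \right)} - h{\left(I{\left(0,-4 \right)} \right)} = 37 - \frac{161}{-15} = 37 - 161 \left(- \frac{1}{15}\right) = 37 - - \frac{161}{15} = 37 + \frac{161}{15} = \frac{716}{15}$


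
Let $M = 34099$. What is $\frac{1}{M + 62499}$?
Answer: $\frac{1}{96598} \approx 1.0352 \cdot 10^{-5}$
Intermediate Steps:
$\frac{1}{M + 62499} = \frac{1}{34099 + 62499} = \frac{1}{96598}$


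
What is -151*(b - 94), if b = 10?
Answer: 12684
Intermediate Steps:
-151*(b - 94) = -151*(10 - 94) = -151*(-84) = 12684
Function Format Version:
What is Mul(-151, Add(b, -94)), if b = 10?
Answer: 12684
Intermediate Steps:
Mul(-151, Add(b, -94)) = Mul(-151, Add(10, -94)) = Mul(-151, -84) = 12684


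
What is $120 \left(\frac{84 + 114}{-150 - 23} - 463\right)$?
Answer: $- \frac{9635640}{173} \approx -55697.0$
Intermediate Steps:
$120 \left(\frac{84 + 114}{-150 - 23} - 463\right) = 120 \left(\frac{198}{-173} - 463\right) = 120 \left(198 \left(- \frac{1}{173}\right) - 463\right) = 120 \left(- \frac{198}{173} - 463\right) = 120 \left(- \frac{80297}{173}\right) = - \frac{9635640}{173}$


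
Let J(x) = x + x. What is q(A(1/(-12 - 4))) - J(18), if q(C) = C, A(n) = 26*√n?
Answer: -36 + 13*I/2 ≈ -36.0 + 6.5*I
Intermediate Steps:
J(x) = 2*x
q(A(1/(-12 - 4))) - J(18) = 26*√(1/(-12 - 4)) - 2*18 = 26*√(1/(-16)) - 1*36 = 26*√(-1/16) - 36 = 26*(I/4) - 36 = 13*I/2 - 36 = -36 + 13*I/2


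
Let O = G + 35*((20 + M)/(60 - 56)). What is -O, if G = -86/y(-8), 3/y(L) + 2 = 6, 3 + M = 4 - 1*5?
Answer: -76/3 ≈ -25.333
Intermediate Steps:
M = -4 (M = -3 + (4 - 1*5) = -3 + (4 - 5) = -3 - 1 = -4)
y(L) = ¾ (y(L) = 3/(-2 + 6) = 3/4 = 3*(¼) = ¾)
G = -344/3 (G = -86/¾ = -86*4/3 = -344/3 ≈ -114.67)
O = 76/3 (O = -344/3 + 35*((20 - 4)/(60 - 56)) = -344/3 + 35*(16/4) = -344/3 + 35*(16*(¼)) = -344/3 + 35*4 = -344/3 + 140 = 76/3 ≈ 25.333)
-O = -1*76/3 = -76/3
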